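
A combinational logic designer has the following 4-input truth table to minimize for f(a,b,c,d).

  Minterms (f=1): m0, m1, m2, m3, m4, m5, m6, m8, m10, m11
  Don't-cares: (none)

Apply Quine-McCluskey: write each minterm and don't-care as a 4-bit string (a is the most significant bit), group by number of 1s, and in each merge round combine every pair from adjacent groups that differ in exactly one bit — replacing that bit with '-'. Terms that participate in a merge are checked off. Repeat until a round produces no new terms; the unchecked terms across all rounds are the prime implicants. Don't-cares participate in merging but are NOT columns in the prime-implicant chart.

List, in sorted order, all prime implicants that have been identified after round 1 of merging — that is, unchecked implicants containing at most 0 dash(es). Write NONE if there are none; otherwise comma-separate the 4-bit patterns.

NONE

[col 0] 0000*, 0001*, 0010*, 0011*, 0100*, 0101*, 0110*, 1000*, 1010*, 1011*
[col 1] -000*, -010*, -011*, 0-00*, 0-01*, 0-10*, 00-0*, 00-1*, 000-*, 001-*, 01-0*, 010-*, 10-0*, 101-*
[col 2] -0-0, -01-, 0--0, 0-0-, 00--
Prime implicants: -0-0, -01-, 0--0, 0-0-, 00--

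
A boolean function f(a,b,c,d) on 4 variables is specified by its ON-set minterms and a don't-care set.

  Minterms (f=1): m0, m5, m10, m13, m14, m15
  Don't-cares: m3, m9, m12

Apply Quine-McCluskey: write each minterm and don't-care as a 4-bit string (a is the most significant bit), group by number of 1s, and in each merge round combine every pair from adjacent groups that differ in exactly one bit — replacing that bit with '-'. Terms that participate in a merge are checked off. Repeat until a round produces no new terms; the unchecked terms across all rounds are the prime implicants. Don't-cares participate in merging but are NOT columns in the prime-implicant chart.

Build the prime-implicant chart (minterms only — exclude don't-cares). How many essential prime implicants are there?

4

[col 0] 0000, 0011, 0101*, 1001*, 1010*, 1100*, 1101*, 1110*, 1111*
[col 1] -101, 1-01, 1-10, 11-0*, 11-1*, 110-*, 111-*
[col 2] 11--
Prime implicants: -101, 0000, 0011, 1-01, 1-10, 11--
PI chart (minterm → PIs covering it):
  0 | 0000  (sole → essential)
  5 | -101  (sole → essential)
  10 | 1-10  (sole → essential)
  13 | -101,1-01,11--
  14 | 1-10,11--
  15 | 11--  (sole → essential)
Essential prime implicants: -101, 0000, 1-10, 11--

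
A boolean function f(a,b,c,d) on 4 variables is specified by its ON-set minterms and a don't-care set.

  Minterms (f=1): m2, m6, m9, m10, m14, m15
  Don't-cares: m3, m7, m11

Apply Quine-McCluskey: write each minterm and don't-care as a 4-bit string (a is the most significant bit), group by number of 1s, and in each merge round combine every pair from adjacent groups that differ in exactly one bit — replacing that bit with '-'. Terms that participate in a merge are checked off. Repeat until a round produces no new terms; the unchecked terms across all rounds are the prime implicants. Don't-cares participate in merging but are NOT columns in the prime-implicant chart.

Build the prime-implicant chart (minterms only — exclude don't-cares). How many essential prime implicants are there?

size-2^0 implicants → 0010(✓)  0011(✓)  0110(✓)  0111(✓)  1001(✓)  1010(✓)  1011(✓)  1110(✓)  1111(✓)
size-2^1 implicants → -010(✓)  -011(✓)  -110(✓)  -111(✓)  0-10(✓)  0-11(✓)  001-(✓)  011-(✓)  1-10(✓)  1-11(✓)  10-1  101-(✓)  111-(✓)
size-2^2 implicants → --10(✓)  --11(✓)  -01-(✓)  -11-(✓)  0-1-(✓)  1-1-(✓)
size-2^3 implicants → --1-
Unchecked terms (primes): --1-, 10-1
Minterm coverage:
  m2 ⊆ --1- [E]
  m6 ⊆ --1- [E]
  m9 ⊆ 10-1 [E]
  m10 ⊆ --1- [E]
  m14 ⊆ --1- [E]
  m15 ⊆ --1- [E]
E = {--1-, 10-1}

2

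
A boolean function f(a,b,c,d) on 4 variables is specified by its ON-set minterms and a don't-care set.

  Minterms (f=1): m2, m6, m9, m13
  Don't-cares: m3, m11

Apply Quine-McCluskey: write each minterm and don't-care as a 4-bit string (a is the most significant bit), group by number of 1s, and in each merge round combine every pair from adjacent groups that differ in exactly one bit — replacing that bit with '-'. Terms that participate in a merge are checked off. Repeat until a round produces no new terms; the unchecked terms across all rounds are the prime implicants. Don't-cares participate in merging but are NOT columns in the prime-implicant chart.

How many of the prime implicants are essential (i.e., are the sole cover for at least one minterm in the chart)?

2

Round 0: 0010✓ 0011✓ 0110✓ 1001✓ 1011✓ 1101✓
Round 1: -011 0-10 001- 1-01 10-1
PIs = {-011, 0-10, 001-, 1-01, 10-1}
Coverage chart:
  m2: 0-10,001-
  m6: 0-10 ←essential
  m9: 1-01,10-1
  m13: 1-01 ←essential
Essential: 0-10, 1-01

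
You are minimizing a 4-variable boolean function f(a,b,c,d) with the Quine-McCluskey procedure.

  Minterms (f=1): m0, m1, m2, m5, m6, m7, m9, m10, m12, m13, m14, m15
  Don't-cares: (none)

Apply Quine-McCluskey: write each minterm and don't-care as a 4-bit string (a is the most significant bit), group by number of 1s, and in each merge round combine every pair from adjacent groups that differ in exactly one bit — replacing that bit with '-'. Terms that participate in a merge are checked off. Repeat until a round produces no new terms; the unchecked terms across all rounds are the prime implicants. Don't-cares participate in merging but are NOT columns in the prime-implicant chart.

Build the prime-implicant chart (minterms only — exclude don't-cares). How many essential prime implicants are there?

3

size-2^0 implicants → 0000(✓)  0001(✓)  0010(✓)  0101(✓)  0110(✓)  0111(✓)  1001(✓)  1010(✓)  1100(✓)  1101(✓)  1110(✓)  1111(✓)
size-2^1 implicants → -001(✓)  -010(✓)  -101(✓)  -110(✓)  -111(✓)  0-01(✓)  0-10(✓)  00-0  000-  01-1(✓)  011-(✓)  1-01(✓)  1-10(✓)  11-0(✓)  11-1(✓)  110-(✓)  111-(✓)
size-2^2 implicants → --01  --10  -1-1  -11-  11--
Unchecked terms (primes): --01, --10, -1-1, -11-, 00-0, 000-, 11--
Minterm coverage:
  m0 ⊆ 00-0,000-
  m1 ⊆ --01,000-
  m2 ⊆ --10,00-0
  m5 ⊆ --01,-1-1
  m6 ⊆ --10,-11-
  m7 ⊆ -1-1,-11-
  m9 ⊆ --01 [E]
  m10 ⊆ --10 [E]
  m12 ⊆ 11-- [E]
  m13 ⊆ --01,-1-1,11--
  m14 ⊆ --10,-11-,11--
  m15 ⊆ -1-1,-11-,11--
E = {--01, --10, 11--}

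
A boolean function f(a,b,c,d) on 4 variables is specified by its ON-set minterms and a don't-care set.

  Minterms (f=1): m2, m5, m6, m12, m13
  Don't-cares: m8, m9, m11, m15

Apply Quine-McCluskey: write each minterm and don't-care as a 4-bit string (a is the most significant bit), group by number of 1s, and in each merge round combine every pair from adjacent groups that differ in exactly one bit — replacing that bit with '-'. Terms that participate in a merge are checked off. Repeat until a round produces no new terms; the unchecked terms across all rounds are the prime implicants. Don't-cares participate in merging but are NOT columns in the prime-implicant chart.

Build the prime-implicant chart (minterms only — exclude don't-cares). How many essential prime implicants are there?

size-2^0 implicants → 0010(✓)  0101(✓)  0110(✓)  1000(✓)  1001(✓)  1011(✓)  1100(✓)  1101(✓)  1111(✓)
size-2^1 implicants → -101  0-10  1-00(✓)  1-01(✓)  1-11(✓)  10-1(✓)  100-(✓)  11-1(✓)  110-(✓)
size-2^2 implicants → 1--1  1-0-
Unchecked terms (primes): -101, 0-10, 1--1, 1-0-
Minterm coverage:
  m2 ⊆ 0-10 [E]
  m5 ⊆ -101 [E]
  m6 ⊆ 0-10 [E]
  m12 ⊆ 1-0- [E]
  m13 ⊆ -101,1--1,1-0-
E = {-101, 0-10, 1-0-}

3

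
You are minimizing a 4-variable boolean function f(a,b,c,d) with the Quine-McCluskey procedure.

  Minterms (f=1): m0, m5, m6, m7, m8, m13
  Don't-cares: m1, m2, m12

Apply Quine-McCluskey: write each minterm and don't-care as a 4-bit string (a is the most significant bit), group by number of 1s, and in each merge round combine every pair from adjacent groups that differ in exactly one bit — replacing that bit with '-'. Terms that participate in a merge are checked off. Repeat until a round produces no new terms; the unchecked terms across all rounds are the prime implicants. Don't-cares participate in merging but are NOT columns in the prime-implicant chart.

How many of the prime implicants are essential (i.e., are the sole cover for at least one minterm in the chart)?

[col 0] 0000*, 0001*, 0010*, 0101*, 0110*, 0111*, 1000*, 1100*, 1101*
[col 1] -000, -101, 0-01, 0-10, 00-0, 000-, 01-1, 011-, 1-00, 110-
Prime implicants: -000, -101, 0-01, 0-10, 00-0, 000-, 01-1, 011-, 1-00, 110-
PI chart (minterm → PIs covering it):
  0 | -000,00-0,000-
  5 | -101,0-01,01-1
  6 | 0-10,011-
  7 | 01-1,011-
  8 | -000,1-00
  13 | -101,110-
(no essential prime implicants)

0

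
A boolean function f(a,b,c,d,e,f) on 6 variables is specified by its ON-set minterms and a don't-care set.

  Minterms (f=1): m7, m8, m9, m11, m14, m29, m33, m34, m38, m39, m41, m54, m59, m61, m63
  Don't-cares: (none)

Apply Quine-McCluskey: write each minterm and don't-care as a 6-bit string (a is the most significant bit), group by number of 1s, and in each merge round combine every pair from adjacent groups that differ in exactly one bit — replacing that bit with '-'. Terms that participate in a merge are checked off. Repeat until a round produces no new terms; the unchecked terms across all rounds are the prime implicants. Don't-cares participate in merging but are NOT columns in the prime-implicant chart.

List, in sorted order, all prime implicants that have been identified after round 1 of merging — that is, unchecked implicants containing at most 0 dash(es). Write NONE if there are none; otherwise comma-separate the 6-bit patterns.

001110

Round 0: 000111✓ 001000✓ 001001✓ 001011✓ 001110 011101✓ 100001✓ 100010✓ 100110✓ 100111✓ 101001✓ 110110✓ 111011✓ 111101✓ 111111✓
Round 1: -00111 -01001 -11101 0010-1 00100- 1-0110 10-001 100-10 10011- 111-11 1111-1
PIs = {-00111, -01001, -11101, 0010-1, 00100-, 001110, 1-0110, 10-001, 100-10, 10011-, 111-11, 1111-1}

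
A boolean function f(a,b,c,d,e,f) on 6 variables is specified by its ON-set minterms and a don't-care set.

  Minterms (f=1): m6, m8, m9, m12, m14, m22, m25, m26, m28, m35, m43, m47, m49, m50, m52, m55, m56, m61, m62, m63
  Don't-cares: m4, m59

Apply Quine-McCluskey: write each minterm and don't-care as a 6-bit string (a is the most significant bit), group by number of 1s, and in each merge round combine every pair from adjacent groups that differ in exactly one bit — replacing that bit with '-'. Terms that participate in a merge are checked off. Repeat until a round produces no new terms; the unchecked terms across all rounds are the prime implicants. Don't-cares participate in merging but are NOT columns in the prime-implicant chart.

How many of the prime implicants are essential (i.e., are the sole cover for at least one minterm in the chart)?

14

[col 0] 000100*, 000110*, 001000*, 001001*, 001100*, 001110*, 010110*, 011001*, 011010, 011100*, 100011*, 101011*, 101111*, 110001, 110010, 110100, 110111*, 111000, 111011*, 111101*, 111110*, 111111*
[col 1] 0-0110, 0-1001, 0-1100, 00-100*, 00-110*, 0001-0*, 001-00, 00100-, 0011-0*, 1-1011*, 1-1111*, 10-011, 101-11*, 11-111, 111-11*, 1111-1, 11111-
[col 2] 00-1-0, 1-1-11
Prime implicants: 0-0110, 0-1001, 0-1100, 00-1-0, 001-00, 00100-, 011010, 1-1-11, 10-011, 11-111, 110001, 110010, 110100, 111000, 1111-1, 11111-
PI chart (minterm → PIs covering it):
  6 | 0-0110,00-1-0
  8 | 001-00,00100-
  9 | 0-1001,00100-
  12 | 0-1100,00-1-0,001-00
  14 | 00-1-0  (sole → essential)
  22 | 0-0110  (sole → essential)
  25 | 0-1001  (sole → essential)
  26 | 011010  (sole → essential)
  28 | 0-1100  (sole → essential)
  35 | 10-011  (sole → essential)
  43 | 1-1-11,10-011
  47 | 1-1-11  (sole → essential)
  49 | 110001  (sole → essential)
  50 | 110010  (sole → essential)
  52 | 110100  (sole → essential)
  55 | 11-111  (sole → essential)
  56 | 111000  (sole → essential)
  61 | 1111-1  (sole → essential)
  62 | 11111-  (sole → essential)
  63 | 1-1-11,11-111,1111-1,11111-
Essential prime implicants: 0-0110, 0-1001, 0-1100, 00-1-0, 011010, 1-1-11, 10-011, 11-111, 110001, 110010, 110100, 111000, 1111-1, 11111-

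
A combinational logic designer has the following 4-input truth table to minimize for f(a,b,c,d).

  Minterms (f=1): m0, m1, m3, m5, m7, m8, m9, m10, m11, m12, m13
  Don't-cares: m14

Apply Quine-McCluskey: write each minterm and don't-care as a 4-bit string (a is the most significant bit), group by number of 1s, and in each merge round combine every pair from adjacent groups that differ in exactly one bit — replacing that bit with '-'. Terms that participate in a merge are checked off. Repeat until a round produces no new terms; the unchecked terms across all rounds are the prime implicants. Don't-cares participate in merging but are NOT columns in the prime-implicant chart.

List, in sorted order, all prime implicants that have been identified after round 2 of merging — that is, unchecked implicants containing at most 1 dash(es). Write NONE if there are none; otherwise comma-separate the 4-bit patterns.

Round 0: 0000✓ 0001✓ 0011✓ 0101✓ 0111✓ 1000✓ 1001✓ 1010✓ 1011✓ 1100✓ 1101✓ 1110✓
Round 1: -000✓ -001✓ -011✓ -101✓ 0-01✓ 0-11✓ 00-1✓ 000-✓ 01-1✓ 1-00✓ 1-01✓ 1-10✓ 10-0✓ 10-1✓ 100-✓ 101-✓ 11-0✓ 110-✓
Round 2: --01 -0-1 -00- 0--1 1--0 1-0- 10--
PIs = {--01, -0-1, -00-, 0--1, 1--0, 1-0-, 10--}

NONE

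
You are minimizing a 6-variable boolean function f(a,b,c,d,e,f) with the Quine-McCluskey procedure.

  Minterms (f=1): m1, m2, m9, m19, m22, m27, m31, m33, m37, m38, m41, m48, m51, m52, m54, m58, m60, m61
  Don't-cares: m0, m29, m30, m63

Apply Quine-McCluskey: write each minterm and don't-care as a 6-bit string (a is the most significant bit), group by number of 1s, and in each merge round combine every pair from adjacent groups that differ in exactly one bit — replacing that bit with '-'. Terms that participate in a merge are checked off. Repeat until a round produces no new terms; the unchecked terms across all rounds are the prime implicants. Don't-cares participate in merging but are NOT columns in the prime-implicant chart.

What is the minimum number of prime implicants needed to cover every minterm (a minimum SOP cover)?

10

size-2^0 implicants → 000000(✓)  000001(✓)  000010(✓)  001001(✓)  010011(✓)  010110(✓)  011011(✓)  011101(✓)  011110(✓)  011111(✓)  100001(✓)  100101(✓)  100110(✓)  101001(✓)  110000(✓)  110011(✓)  110100(✓)  110110(✓)  111010  111100(✓)  111101(✓)  111111(✓)
size-2^1 implicants → -00001(✓)  -01001(✓)  -10011  -10110  -11101(✓)  -11111(✓)  00-001(✓)  0000-0  00000-  01-011  01-110  011-11  0111-1(✓)  01111-  1-0110  10-001(✓)  100-01  11-100  110-00  1101-0  1111-1(✓)  11110-
size-2^2 implicants → -0-001  -111-1
Unchecked terms (primes): -0-001, -10011, -10110, -111-1, 0000-0, 00000-, 01-011, 01-110, 011-11, 01111-, 1-0110, 100-01, 11-100, 110-00, 1101-0, 111010, 11110-
Minterm coverage:
  m1 ⊆ -0-001,00000-
  m2 ⊆ 0000-0 [E]
  m9 ⊆ -0-001 [E]
  m19 ⊆ -10011,01-011
  m22 ⊆ -10110,01-110
  m27 ⊆ 01-011,011-11
  m31 ⊆ -111-1,011-11,01111-
  m33 ⊆ -0-001,100-01
  m37 ⊆ 100-01 [E]
  m38 ⊆ 1-0110 [E]
  m41 ⊆ -0-001 [E]
  m48 ⊆ 110-00 [E]
  m51 ⊆ -10011 [E]
  m52 ⊆ 11-100,110-00,1101-0
  m54 ⊆ -10110,1-0110,1101-0
  m58 ⊆ 111010 [E]
  m60 ⊆ 11-100,11110-
  m61 ⊆ -111-1,11110-
E = {-0-001, -10011, 0000-0, 1-0110, 100-01, 110-00, 111010}
Petrick residual → -10110, 011-11, 11110-
Cover = b'd'e'f + bc'd'ef + bc'def' + a'b'c'd'f' + a'bcef + ac'def' + ab'c'e'f + abc'e'f' + abcd'ef' + abcde'  |cover|=10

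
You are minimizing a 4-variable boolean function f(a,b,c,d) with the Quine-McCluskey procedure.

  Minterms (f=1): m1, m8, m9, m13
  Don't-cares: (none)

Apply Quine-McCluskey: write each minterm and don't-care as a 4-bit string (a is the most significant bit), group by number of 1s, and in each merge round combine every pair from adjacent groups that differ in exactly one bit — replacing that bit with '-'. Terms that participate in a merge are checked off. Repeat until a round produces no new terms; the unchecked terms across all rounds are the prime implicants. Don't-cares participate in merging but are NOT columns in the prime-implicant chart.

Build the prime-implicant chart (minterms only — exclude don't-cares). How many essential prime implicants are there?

3

[col 0] 0001*, 1000*, 1001*, 1101*
[col 1] -001, 1-01, 100-
Prime implicants: -001, 1-01, 100-
PI chart (minterm → PIs covering it):
  1 | -001  (sole → essential)
  8 | 100-  (sole → essential)
  9 | -001,1-01,100-
  13 | 1-01  (sole → essential)
Essential prime implicants: -001, 1-01, 100-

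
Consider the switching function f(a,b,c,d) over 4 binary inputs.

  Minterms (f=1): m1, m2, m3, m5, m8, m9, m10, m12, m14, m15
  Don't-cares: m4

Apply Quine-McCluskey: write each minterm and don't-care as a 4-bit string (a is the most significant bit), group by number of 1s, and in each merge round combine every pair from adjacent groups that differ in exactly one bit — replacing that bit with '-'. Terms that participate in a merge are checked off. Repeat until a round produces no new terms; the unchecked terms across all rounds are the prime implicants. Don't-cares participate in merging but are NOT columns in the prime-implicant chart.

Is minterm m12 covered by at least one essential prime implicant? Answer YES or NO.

NO

[col 0] 0001*, 0010*, 0011*, 0100*, 0101*, 1000*, 1001*, 1010*, 1100*, 1110*, 1111*
[col 1] -001, -010, -100, 0-01, 00-1, 001-, 010-, 1-00*, 1-10*, 10-0*, 100-, 11-0*, 111-
[col 2] 1--0
Prime implicants: -001, -010, -100, 0-01, 00-1, 001-, 010-, 1--0, 100-, 111-
PI chart (minterm → PIs covering it):
  1 | -001,0-01,00-1
  2 | -010,001-
  3 | 00-1,001-
  5 | 0-01,010-
  8 | 1--0,100-
  9 | -001,100-
  10 | -010,1--0
  12 | -100,1--0
  14 | 1--0,111-
  15 | 111-  (sole → essential)
Essential prime implicants: 111-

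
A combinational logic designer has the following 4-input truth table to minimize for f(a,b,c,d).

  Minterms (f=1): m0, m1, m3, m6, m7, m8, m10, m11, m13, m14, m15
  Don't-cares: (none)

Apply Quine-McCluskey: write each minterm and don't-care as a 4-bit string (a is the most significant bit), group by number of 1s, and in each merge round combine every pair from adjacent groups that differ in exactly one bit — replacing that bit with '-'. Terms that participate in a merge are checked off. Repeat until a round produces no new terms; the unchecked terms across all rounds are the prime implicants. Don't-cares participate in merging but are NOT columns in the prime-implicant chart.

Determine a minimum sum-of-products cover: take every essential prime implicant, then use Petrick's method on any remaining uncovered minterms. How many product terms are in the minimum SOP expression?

5

[col 0] 0000*, 0001*, 0011*, 0110*, 0111*, 1000*, 1010*, 1011*, 1101*, 1110*, 1111*
[col 1] -000, -011*, -110*, -111*, 0-11*, 00-1, 000-, 011-*, 1-10*, 1-11*, 10-0, 101-*, 11-1, 111-*
[col 2] --11, -11-, 1-1-
Prime implicants: --11, -000, -11-, 00-1, 000-, 1-1-, 10-0, 11-1
PI chart (minterm → PIs covering it):
  0 | -000,000-
  1 | 00-1,000-
  3 | --11,00-1
  6 | -11-  (sole → essential)
  7 | --11,-11-
  8 | -000,10-0
  10 | 1-1-,10-0
  11 | --11,1-1-
  13 | 11-1  (sole → essential)
  14 | -11-,1-1-
  15 | --11,-11-,1-1-,11-1
Essential prime implicants: -11-, 11-1
Petrick residual → --11, 000-, 10-0
Minimum SOP uses 5 PIs: cd + bc + a'b'c' + ab'd' + abd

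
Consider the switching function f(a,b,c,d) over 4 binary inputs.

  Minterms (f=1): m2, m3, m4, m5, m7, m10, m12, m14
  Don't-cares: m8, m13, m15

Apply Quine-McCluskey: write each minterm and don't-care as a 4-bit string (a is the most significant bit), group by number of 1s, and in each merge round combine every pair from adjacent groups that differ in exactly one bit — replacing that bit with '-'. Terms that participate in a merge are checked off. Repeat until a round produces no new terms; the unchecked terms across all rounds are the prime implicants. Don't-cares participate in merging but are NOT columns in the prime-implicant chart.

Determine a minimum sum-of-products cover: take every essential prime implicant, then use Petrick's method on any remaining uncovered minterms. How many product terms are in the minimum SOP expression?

4

Round 0: 0010✓ 0011✓ 0100✓ 0101✓ 0111✓ 1000✓ 1010✓ 1100✓ 1101✓ 1110✓ 1111✓
Round 1: -010 -100✓ -101✓ -111✓ 0-11 001- 01-1✓ 010-✓ 1-00✓ 1-10✓ 10-0✓ 11-0✓ 11-1✓ 110-✓ 111-✓
Round 2: -1-1 -10- 1--0 11--
PIs = {-010, -1-1, -10-, 0-11, 001-, 1--0, 11--}
Coverage chart:
  m2: -010,001-
  m3: 0-11,001-
  m4: -10- ←essential
  m5: -1-1,-10-
  m7: -1-1,0-11
  m10: -010,1--0
  m12: -10-,1--0,11--
  m14: 1--0,11--
Essential: -10-
Petrick residual → -010, 0-11, 1--0
Min cover (4 terms): b'cd' + bc' + a'cd + ad'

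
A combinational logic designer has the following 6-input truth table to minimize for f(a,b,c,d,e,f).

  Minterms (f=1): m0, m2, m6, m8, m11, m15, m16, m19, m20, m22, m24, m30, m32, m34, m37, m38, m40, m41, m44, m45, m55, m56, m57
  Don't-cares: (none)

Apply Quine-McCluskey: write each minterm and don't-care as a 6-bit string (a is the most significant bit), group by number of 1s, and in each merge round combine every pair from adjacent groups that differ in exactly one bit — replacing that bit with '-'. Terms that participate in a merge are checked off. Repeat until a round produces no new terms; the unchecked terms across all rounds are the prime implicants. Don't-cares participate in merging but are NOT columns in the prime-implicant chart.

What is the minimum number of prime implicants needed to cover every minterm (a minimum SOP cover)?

11

size-2^0 implicants → 000000(✓)  000010(✓)  000110(✓)  001000(✓)  001011(✓)  001111(✓)  010000(✓)  010011  010100(✓)  010110(✓)  011000(✓)  011110(✓)  100000(✓)  100010(✓)  100101(✓)  100110(✓)  101000(✓)  101001(✓)  101100(✓)  101101(✓)  110111  111000(✓)  111001(✓)
size-2^1 implicants → -00000(✓)  -00010(✓)  -00110(✓)  -01000(✓)  -11000(✓)  0-0000(✓)  0-0110  0-1000(✓)  00-000(✓)  000-10(✓)  0000-0(✓)  001-11  01-000(✓)  01-110  010-00  0101-0  1-1000(✓)  1-1001(✓)  10-000(✓)  10-101  100-10(✓)  1000-0(✓)  101-00(✓)  101-01(✓)  10100-(✓)  10110-(✓)  11100-(✓)
size-2^2 implicants → --1000  -0-000  -00-10  -000-0  0--000  1-100-  101-0-
Unchecked terms (primes): --1000, -0-000, -00-10, -000-0, 0--000, 0-0110, 001-11, 01-110, 010-00, 010011, 0101-0, 1-100-, 10-101, 101-0-, 110111
Minterm coverage:
  m0 ⊆ -0-000,-000-0,0--000
  m2 ⊆ -00-10,-000-0
  m6 ⊆ -00-10,0-0110
  m8 ⊆ --1000,-0-000,0--000
  m11 ⊆ 001-11 [E]
  m15 ⊆ 001-11 [E]
  m16 ⊆ 0--000,010-00
  m19 ⊆ 010011 [E]
  m20 ⊆ 010-00,0101-0
  m22 ⊆ 0-0110,01-110,0101-0
  m24 ⊆ --1000,0--000
  m30 ⊆ 01-110 [E]
  m32 ⊆ -0-000,-000-0
  m34 ⊆ -00-10,-000-0
  m37 ⊆ 10-101 [E]
  m38 ⊆ -00-10 [E]
  m40 ⊆ --1000,-0-000,1-100-,101-0-
  m41 ⊆ 1-100-,101-0-
  m44 ⊆ 101-0- [E]
  m45 ⊆ 10-101,101-0-
  m55 ⊆ 110111 [E]
  m56 ⊆ --1000,1-100-
  m57 ⊆ 1-100- [E]
E = {-00-10, 001-11, 01-110, 010011, 1-100-, 10-101, 101-0-, 110111}
Petrick residual → --1000, -0-000, 010-00
Cover = cd'e'f' + b'd'e'f' + b'c'ef' + a'b'cef + a'bdef' + a'bc'e'f' + a'bc'd'ef + acd'e' + ab'de'f + ab'ce' + abc'def  |cover|=11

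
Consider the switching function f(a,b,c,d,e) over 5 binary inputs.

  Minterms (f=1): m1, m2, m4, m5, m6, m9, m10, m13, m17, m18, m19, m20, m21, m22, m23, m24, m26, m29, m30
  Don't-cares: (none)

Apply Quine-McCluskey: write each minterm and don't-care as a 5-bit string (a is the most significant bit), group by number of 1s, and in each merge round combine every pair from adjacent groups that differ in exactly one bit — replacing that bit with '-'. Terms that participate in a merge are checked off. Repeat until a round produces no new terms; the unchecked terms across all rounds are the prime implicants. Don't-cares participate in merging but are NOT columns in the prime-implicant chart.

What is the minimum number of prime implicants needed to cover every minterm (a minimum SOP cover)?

[col 0] 00001*, 00010*, 00100*, 00101*, 00110*, 01001*, 01010*, 01101*, 10001*, 10010*, 10011*, 10100*, 10101*, 10110*, 10111*, 11000*, 11010*, 11101*, 11110*
[col 1] -0001*, -0010*, -0100*, -0101*, -0110*, -1010*, -1101*, 0-001*, 0-010*, 0-101*, 00-01*, 00-10*, 001-0*, 0010-*, 01-01*, 1-010*, 1-101*, 1-110*, 10-01*, 10-10*, 10-11*, 100-1*, 1001-*, 101-0*, 101-1*, 1010-*, 1011-*, 11-10*, 110-0
[col 2] --010, --101, -0-01, -0-10, -01-0, -010-, 0--01, 1--10, 10--1, 10-1-, 101--
Prime implicants: --010, --101, -0-01, -0-10, -01-0, -010-, 0--01, 1--10, 10--1, 10-1-, 101--, 110-0
PI chart (minterm → PIs covering it):
  1 | -0-01,0--01
  2 | --010,-0-10
  4 | -01-0,-010-
  5 | --101,-0-01,-010-,0--01
  6 | -0-10,-01-0
  9 | 0--01  (sole → essential)
  10 | --010  (sole → essential)
  13 | --101,0--01
  17 | -0-01,10--1
  18 | --010,-0-10,1--10,10-1-
  19 | 10--1,10-1-
  20 | -01-0,-010-,101--
  21 | --101,-0-01,-010-,10--1,101--
  22 | -0-10,-01-0,1--10,10-1-,101--
  23 | 10--1,10-1-,101--
  24 | 110-0  (sole → essential)
  26 | --010,1--10,110-0
  29 | --101  (sole → essential)
  30 | 1--10  (sole → essential)
Essential prime implicants: --010, --101, 0--01, 1--10, 110-0
Petrick residual → -01-0, 10--1
Minimum SOP uses 7 PIs: c'de' + cd'e + b'ce' + a'd'e + ade' + ab'e + abc'e'

7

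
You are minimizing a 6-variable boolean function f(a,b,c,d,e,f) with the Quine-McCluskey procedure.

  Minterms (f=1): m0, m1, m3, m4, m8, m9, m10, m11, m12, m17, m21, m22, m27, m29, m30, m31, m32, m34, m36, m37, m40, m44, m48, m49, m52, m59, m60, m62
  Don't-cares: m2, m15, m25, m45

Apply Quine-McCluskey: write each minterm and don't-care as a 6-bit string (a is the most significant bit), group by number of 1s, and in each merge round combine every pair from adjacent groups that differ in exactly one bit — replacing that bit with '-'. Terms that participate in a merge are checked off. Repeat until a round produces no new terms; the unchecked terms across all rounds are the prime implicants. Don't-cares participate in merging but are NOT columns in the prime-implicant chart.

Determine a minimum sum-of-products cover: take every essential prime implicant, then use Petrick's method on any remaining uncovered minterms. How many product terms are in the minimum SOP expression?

11

Round 0: 000000✓ 000001✓ 000010✓ 000011✓ 000100✓ 001000✓ 001001✓ 001010✓ 001011✓ 001100✓ 001111✓ 010001✓ 010101✓ 010110✓ 011001✓ 011011✓ 011101✓ 011110✓ 011111✓ 100000✓ 100010✓ 100100✓ 100101✓ 101000✓ 101100✓ 101101✓ 110000✓ 110001✓ 110100✓ 111011✓ 111100✓ 111110✓
Round 1: -00000✓ -00010✓ -00100✓ -01000✓ -01100✓ -10001 -11011 -11110 0-0001✓ 0-1001✓ 0-1011✓ 0-1111✓ 00-000✓ 00-001✓ 00-010✓ 00-011✓ 00-100✓ 000-00✓ 0000-0✓ 0000-1✓ 00000-✓ 00001-✓ 001-00✓ 001-11✓ 0010-0✓ 0010-1✓ 00100-✓ 00101-✓ 01-001✓ 01-101✓ 01-110 010-01✓ 011-01✓ 011-11✓ 0110-1✓ 0111-1✓ 01111- 1-0000✓ 1-0100✓ 1-1100✓ 10-000✓ 10-100✓ 10-101✓ 100-00✓ 1000-0✓ 10010-✓ 101-00✓ 10110-✓ 11-100✓ 110-00✓ 11000- 1111-0
Round 2: -0-000✓ -0-100✓ -00-00✓ -000-0 -01-00✓ 0--001 0-1-11 0-10-1 00--00✓ 00-0-0✓ 00-0-1✓ 00-00-✓ 00-01-✓ 0000--✓ 0010--✓ 01--01 011--1 1--100 1-0-00 10--00✓ 10-10-
Round 3: -0--00 00-0--
PIs = {-0--00, -000-0, -10001, -11011, -11110, 0--001, 0-1-11, 0-10-1, 00-0--, 01--01, 01-110, 011--1, 01111-, 1--100, 1-0-00, 10-10-, 11000-, 1111-0}
Coverage chart:
  m0: -0--00,-000-0,00-0--
  m1: 0--001,00-0--
  m3: 00-0-- ←essential
  m4: -0--00 ←essential
  m8: -0--00,00-0--
  m9: 0--001,0-10-1,00-0--
  m10: 00-0-- ←essential
  m11: 0-1-11,0-10-1,00-0--
  m12: -0--00 ←essential
  m17: -10001,0--001,01--01
  m21: 01--01 ←essential
  m22: 01-110 ←essential
  m27: -11011,0-1-11,0-10-1,011--1
  m29: 01--01,011--1
  m30: -11110,01-110,01111-
  m31: 0-1-11,011--1,01111-
  m32: -0--00,-000-0,1-0-00
  m34: -000-0 ←essential
  m36: -0--00,1--100,1-0-00,10-10-
  m37: 10-10- ←essential
  m40: -0--00 ←essential
  m44: -0--00,1--100,10-10-
  m48: 1-0-00,11000-
  m49: -10001,11000-
  m52: 1--100,1-0-00
  m59: -11011 ←essential
  m60: 1--100,1111-0
  m62: -11110,1111-0
Essential: -0--00, -000-0, -11011, 00-0--, 01--01, 01-110, 10-10-
Petrick residual → -10001, 0-1-11, 1-0-00, 1111-0
Min cover (11 terms): b'e'f' + b'c'd'f' + bc'd'e'f + bcd'ef + a'cef + a'b'd' + a'be'f + a'bdef' + ac'e'f' + ab'de' + abcdf'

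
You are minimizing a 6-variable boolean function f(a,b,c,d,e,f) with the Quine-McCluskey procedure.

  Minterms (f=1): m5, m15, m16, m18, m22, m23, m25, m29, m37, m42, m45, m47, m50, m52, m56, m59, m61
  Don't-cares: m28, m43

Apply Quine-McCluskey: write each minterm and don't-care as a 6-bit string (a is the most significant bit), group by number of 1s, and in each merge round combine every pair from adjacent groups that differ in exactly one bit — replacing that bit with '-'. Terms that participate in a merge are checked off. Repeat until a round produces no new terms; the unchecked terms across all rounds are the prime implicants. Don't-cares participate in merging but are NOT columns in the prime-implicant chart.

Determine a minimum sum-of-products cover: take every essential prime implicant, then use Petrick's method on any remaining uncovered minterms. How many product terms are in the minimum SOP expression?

11

size-2^0 implicants → 000101(✓)  001111(✓)  010000(✓)  010010(✓)  010110(✓)  010111(✓)  011001(✓)  011100(✓)  011101(✓)  100101(✓)  101010(✓)  101011(✓)  101101(✓)  101111(✓)  110010(✓)  110100  111000  111011(✓)  111101(✓)
size-2^1 implicants → -00101  -01111  -10010  -11101  010-10  0100-0  01011-  011-01  01110-  1-1011  1-1101  10-101  101-11  10101-  1011-1
Unchecked terms (primes): -00101, -01111, -10010, -11101, 010-10, 0100-0, 01011-, 011-01, 01110-, 1-1011, 1-1101, 10-101, 101-11, 10101-, 1011-1, 110100, 111000
Minterm coverage:
  m5 ⊆ -00101 [E]
  m15 ⊆ -01111 [E]
  m16 ⊆ 0100-0 [E]
  m18 ⊆ -10010,010-10,0100-0
  m22 ⊆ 010-10,01011-
  m23 ⊆ 01011- [E]
  m25 ⊆ 011-01 [E]
  m29 ⊆ -11101,011-01,01110-
  m37 ⊆ -00101,10-101
  m42 ⊆ 10101- [E]
  m45 ⊆ 1-1101,10-101,1011-1
  m47 ⊆ -01111,101-11,1011-1
  m50 ⊆ -10010 [E]
  m52 ⊆ 110100 [E]
  m56 ⊆ 111000 [E]
  m59 ⊆ 1-1011 [E]
  m61 ⊆ -11101,1-1101
E = {-00101, -01111, -10010, 0100-0, 01011-, 011-01, 1-1011, 10101-, 110100, 111000}
Petrick residual → 1-1101
Cover = b'c'de'f + b'cdef + bc'd'ef' + a'bc'd'f' + a'bc'de + a'bce'f + acd'ef + acde'f + ab'cd'e + abc'de'f' + abcd'e'f'  |cover|=11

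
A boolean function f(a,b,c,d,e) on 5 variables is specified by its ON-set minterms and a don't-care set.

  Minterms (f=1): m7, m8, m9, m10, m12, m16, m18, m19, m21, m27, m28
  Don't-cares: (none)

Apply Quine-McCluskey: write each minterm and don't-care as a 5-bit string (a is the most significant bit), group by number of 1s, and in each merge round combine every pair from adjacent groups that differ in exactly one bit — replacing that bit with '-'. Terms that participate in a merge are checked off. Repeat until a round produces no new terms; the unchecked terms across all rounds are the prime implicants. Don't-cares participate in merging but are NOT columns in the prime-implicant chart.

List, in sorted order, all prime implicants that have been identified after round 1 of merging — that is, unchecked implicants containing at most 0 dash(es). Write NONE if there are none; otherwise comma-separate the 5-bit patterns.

00111, 10101

size-2^0 implicants → 00111  01000(✓)  01001(✓)  01010(✓)  01100(✓)  10000(✓)  10010(✓)  10011(✓)  10101  11011(✓)  11100(✓)
size-2^1 implicants → -1100  01-00  010-0  0100-  1-011  100-0  1001-
Unchecked terms (primes): -1100, 00111, 01-00, 010-0, 0100-, 1-011, 100-0, 1001-, 10101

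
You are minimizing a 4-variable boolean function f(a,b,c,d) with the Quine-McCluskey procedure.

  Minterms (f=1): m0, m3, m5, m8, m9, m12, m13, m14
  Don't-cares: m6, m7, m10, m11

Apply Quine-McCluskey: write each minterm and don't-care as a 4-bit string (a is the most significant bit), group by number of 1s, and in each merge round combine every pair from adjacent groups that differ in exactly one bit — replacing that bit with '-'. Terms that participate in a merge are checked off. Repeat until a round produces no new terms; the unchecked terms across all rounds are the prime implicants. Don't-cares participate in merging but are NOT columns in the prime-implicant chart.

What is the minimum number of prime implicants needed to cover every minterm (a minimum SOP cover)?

5

size-2^0 implicants → 0000(✓)  0011(✓)  0101(✓)  0110(✓)  0111(✓)  1000(✓)  1001(✓)  1010(✓)  1011(✓)  1100(✓)  1101(✓)  1110(✓)
size-2^1 implicants → -000  -011  -101  -110  0-11  01-1  011-  1-00(✓)  1-01(✓)  1-10(✓)  10-0(✓)  10-1(✓)  100-(✓)  101-(✓)  11-0(✓)  110-(✓)
size-2^2 implicants → 1--0  1-0-  10--
Unchecked terms (primes): -000, -011, -101, -110, 0-11, 01-1, 011-, 1--0, 1-0-, 10--
Minterm coverage:
  m0 ⊆ -000 [E]
  m3 ⊆ -011,0-11
  m5 ⊆ -101,01-1
  m8 ⊆ -000,1--0,1-0-,10--
  m9 ⊆ 1-0-,10--
  m12 ⊆ 1--0,1-0-
  m13 ⊆ -101,1-0-
  m14 ⊆ -110,1--0
E = {-000}
Petrick residual → -011, -101, -110, 1-0-
Cover = b'c'd' + b'cd + bc'd + bcd' + ac'  |cover|=5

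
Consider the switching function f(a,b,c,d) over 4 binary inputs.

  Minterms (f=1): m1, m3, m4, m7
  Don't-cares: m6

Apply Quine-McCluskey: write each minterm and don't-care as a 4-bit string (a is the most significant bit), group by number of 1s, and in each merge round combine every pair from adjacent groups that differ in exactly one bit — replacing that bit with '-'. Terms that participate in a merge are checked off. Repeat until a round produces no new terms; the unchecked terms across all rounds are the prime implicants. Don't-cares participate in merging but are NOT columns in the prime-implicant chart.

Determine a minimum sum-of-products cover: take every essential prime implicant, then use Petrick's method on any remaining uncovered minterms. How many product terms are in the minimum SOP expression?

size-2^0 implicants → 0001(✓)  0011(✓)  0100(✓)  0110(✓)  0111(✓)
size-2^1 implicants → 0-11  00-1  01-0  011-
Unchecked terms (primes): 0-11, 00-1, 01-0, 011-
Minterm coverage:
  m1 ⊆ 00-1 [E]
  m3 ⊆ 0-11,00-1
  m4 ⊆ 01-0 [E]
  m7 ⊆ 0-11,011-
E = {00-1, 01-0}
Petrick residual → 0-11
Cover = a'cd + a'b'd + a'bd'  |cover|=3

3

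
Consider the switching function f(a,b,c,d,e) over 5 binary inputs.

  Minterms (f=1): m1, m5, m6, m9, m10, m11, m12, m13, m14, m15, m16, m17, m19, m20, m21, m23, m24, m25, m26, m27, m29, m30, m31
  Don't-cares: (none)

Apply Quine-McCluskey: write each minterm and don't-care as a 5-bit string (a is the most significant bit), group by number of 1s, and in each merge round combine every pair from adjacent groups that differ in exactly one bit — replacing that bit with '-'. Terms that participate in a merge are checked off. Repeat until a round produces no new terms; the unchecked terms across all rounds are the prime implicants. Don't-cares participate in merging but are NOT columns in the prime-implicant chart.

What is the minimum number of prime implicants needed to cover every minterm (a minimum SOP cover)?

7

Round 0: 00001✓ 00101✓ 00110✓ 01001✓ 01010✓ 01011✓ 01100✓ 01101✓ 01110✓ 01111✓ 10000✓ 10001✓ 10011✓ 10100✓ 10101✓ 10111✓ 11000✓ 11001✓ 11010✓ 11011✓ 11101✓ 11110✓ 11111✓
Round 1: -0001✓ -0101✓ -1001✓ -1010✓ -1011✓ -1101✓ -1110✓ -1111✓ 0-001✓ 0-101✓ 0-110 00-01✓ 01-01✓ 01-10✓ 01-11✓ 010-1✓ 0101-✓ 011-0✓ 011-1✓ 0110-✓ 0111-✓ 1-000✓ 1-001✓ 1-011✓ 1-101✓ 1-111✓ 10-00✓ 10-01✓ 10-11✓ 100-1✓ 1000-✓ 101-1✓ 1010-✓ 11-01✓ 11-10✓ 11-11✓ 110-0✓ 110-1✓ 1100-✓ 1101-✓ 111-1✓ 1111-✓
Round 2: --001✓ --101✓ -0-01✓ -1-01✓ -1-10✓ -1-11✓ -10-1✓ -101-✓ -11-1✓ -111-✓ 0--01✓ 01--1✓ 01-1-✓ 011-- 1--01✓ 1--11✓ 1-0-1✓ 1-00- 1-1-1✓ 10--1✓ 10-0- 11--1✓ 11-1-✓ 110--
Round 3: ---01 -1--1 -1-1- 1---1
PIs = {---01, -1--1, -1-1-, 0-110, 011--, 1---1, 1-00-, 10-0-, 110--}
Coverage chart:
  m1: ---01 ←essential
  m5: ---01 ←essential
  m6: 0-110 ←essential
  m9: ---01,-1--1
  m10: -1-1- ←essential
  m11: -1--1,-1-1-
  m12: 011-- ←essential
  m13: ---01,-1--1,011--
  m14: -1-1-,0-110,011--
  m15: -1--1,-1-1-,011--
  m16: 1-00-,10-0-
  m17: ---01,1---1,1-00-,10-0-
  m19: 1---1 ←essential
  m20: 10-0- ←essential
  m21: ---01,1---1,10-0-
  m23: 1---1 ←essential
  m24: 1-00-,110--
  m25: ---01,-1--1,1---1,1-00-,110--
  m26: -1-1-,110--
  m27: -1--1,-1-1-,1---1,110--
  m29: ---01,-1--1,1---1
  m30: -1-1- ←essential
  m31: -1--1,-1-1-,1---1
Essential: ---01, -1-1-, 0-110, 011--, 1---1, 10-0-
Petrick residual → 1-00-
Min cover (7 terms): d'e + bd + a'cde' + a'bc + ae + ac'd' + ab'd'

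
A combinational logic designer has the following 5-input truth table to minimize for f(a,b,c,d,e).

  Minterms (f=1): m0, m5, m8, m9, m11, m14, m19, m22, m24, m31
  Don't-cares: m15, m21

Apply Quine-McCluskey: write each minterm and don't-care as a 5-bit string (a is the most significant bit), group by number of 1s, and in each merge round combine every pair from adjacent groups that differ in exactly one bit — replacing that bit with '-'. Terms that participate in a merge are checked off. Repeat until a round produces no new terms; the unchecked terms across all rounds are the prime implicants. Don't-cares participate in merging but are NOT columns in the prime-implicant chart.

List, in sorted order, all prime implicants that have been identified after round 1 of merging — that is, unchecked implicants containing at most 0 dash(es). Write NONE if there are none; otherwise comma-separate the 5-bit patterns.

size-2^0 implicants → 00000(✓)  00101(✓)  01000(✓)  01001(✓)  01011(✓)  01110(✓)  01111(✓)  10011  10101(✓)  10110  11000(✓)  11111(✓)
size-2^1 implicants → -0101  -1000  -1111  0-000  01-11  010-1  0100-  0111-
Unchecked terms (primes): -0101, -1000, -1111, 0-000, 01-11, 010-1, 0100-, 0111-, 10011, 10110

10011, 10110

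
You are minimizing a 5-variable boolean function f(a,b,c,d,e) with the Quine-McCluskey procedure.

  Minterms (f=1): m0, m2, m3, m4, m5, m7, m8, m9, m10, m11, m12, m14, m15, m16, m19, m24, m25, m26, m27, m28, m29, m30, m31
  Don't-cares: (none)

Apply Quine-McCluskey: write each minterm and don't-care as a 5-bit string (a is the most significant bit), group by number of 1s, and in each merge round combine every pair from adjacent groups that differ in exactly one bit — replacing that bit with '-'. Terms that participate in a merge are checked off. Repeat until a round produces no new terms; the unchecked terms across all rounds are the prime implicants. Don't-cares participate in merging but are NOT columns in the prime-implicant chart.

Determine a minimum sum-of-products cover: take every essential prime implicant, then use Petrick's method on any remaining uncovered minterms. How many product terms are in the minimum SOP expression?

8

Round 0: 00000✓ 00010✓ 00011✓ 00100✓ 00101✓ 00111✓ 01000✓ 01001✓ 01010✓ 01011✓ 01100✓ 01110✓ 01111✓ 10000✓ 10011✓ 11000✓ 11001✓ 11010✓ 11011✓ 11100✓ 11101✓ 11110✓ 11111✓
Round 1: -0000✓ -0011✓ -1000✓ -1001✓ -1010✓ -1011✓ -1100✓ -1110✓ -1111✓ 0-000✓ 0-010✓ 0-011✓ 0-100✓ 0-111✓ 00-00✓ 00-11✓ 000-0✓ 0001-✓ 001-1 0010- 01-00✓ 01-10✓ 01-11✓ 010-0✓ 010-1✓ 0100-✓ 0101-✓ 011-0✓ 0111-✓ 1-000✓ 1-011✓ 11-00✓ 11-01✓ 11-10✓ 11-11✓ 110-0✓ 110-1✓ 1100-✓ 1101-✓ 111-0✓ 111-1✓ 1110-✓ 1111-✓
Round 2: --000 --011 -1-00✓ -1-10✓ -1-11✓ -10-0✓ -10-1✓ -100-✓ -101-✓ -11-0✓ -111-✓ 0--00 0--11 0-0-0 0-01- 01--0✓ 01-1-✓ 010--✓ 11--0✓ 11--1✓ 11-0-✓ 11-1-✓ 110--✓ 111--✓
Round 3: -1--0 -1-1- -10-- 11---
PIs = {--000, --011, -1--0, -1-1-, -10--, 0--00, 0--11, 0-0-0, 0-01-, 001-1, 0010-, 11---}
Coverage chart:
  m0: --000,0--00,0-0-0
  m2: 0-0-0,0-01-
  m3: --011,0--11,0-01-
  m4: 0--00,0010-
  m5: 001-1,0010-
  m7: 0--11,001-1
  m8: --000,-1--0,-10--,0--00,0-0-0
  m9: -10-- ←essential
  m10: -1--0,-1-1-,-10--,0-0-0,0-01-
  m11: --011,-1-1-,-10--,0--11,0-01-
  m12: -1--0,0--00
  m14: -1--0,-1-1-
  m15: -1-1-,0--11
  m16: --000 ←essential
  m19: --011 ←essential
  m24: --000,-1--0,-10--,11---
  m25: -10--,11---
  m26: -1--0,-1-1-,-10--,11---
  m27: --011,-1-1-,-10--,11---
  m28: -1--0,11---
  m29: 11--- ←essential
  m30: -1--0,-1-1-,11---
  m31: -1-1-,11---
Essential: --000, --011, -10--, 11---
Petrick residual → -1--0, 0--11, 0-0-0, 0010-
Min cover (8 terms): c'd'e' + c'de + be' + bc' + a'de + a'c'e' + a'b'cd' + ab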